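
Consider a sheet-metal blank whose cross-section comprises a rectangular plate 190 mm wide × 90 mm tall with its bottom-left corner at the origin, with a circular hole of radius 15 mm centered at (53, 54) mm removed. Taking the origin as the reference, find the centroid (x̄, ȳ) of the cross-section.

plate: A = 190 × 90 = 17100.00, centroid at (95.00, 45.00).
hole: A = −π·15² = -706.86, centroid at (53.00, 54.00).
ΣA = 16393.14 mm²
ΣAx̄ = (17100.00)(95.00) + (-706.86)(53.00) = 1587036.51 mm³
ΣAȳ = (17100.00)(45.00) + (-706.86)(54.00) = 731329.65 mm³
x̄ = 1587036.51 / 16393.14 = 96.81 mm
ȳ = 731329.65 / 16393.14 = 44.61 mm

x̄ = 96.81 mm, ȳ = 44.61 mm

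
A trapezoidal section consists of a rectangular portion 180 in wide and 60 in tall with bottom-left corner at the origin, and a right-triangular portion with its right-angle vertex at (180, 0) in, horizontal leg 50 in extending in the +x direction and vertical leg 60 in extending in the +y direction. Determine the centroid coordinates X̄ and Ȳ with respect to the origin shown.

X̄ = 103.01 in, Ȳ = 28.78 in

Part | A | x̄ᵢ | ȳᵢ | A·x̄ᵢ | A·ȳᵢ
rectangular portion | 10800.00 | 90.00 | 30.00 | 972000.00 | 324000.00
triangular portion | 1500.00 | 196.67 | 20.00 | 295000.00 | 30000.00
Σ | 12300.00 |  |  | 1267000.00 | 354000.00
X̄ = 1267000.00 / 12300.00 = 103.01 in
Ȳ = 354000.00 / 12300.00 = 28.78 in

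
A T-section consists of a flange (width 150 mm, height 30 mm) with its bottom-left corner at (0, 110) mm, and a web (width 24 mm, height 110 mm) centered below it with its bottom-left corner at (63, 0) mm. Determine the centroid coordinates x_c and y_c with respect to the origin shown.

x_c = 75.00 mm, y_c = 99.12 mm

web: A = 24 × 110 = 2640.00, centroid at (75.00, 55.00).
flange: A = 150 × 30 = 4500.00, centroid at (75.00, 125.00).
ΣA = 7140.00 mm²
ΣAx_c = (2640.00)(75.00) + (4500.00)(75.00) = 535500.00 mm³
ΣAy_c = (2640.00)(55.00) + (4500.00)(125.00) = 707700.00 mm³
x_c = 535500.00 / 7140.00 = 75.00 mm
y_c = 707700.00 / 7140.00 = 99.12 mm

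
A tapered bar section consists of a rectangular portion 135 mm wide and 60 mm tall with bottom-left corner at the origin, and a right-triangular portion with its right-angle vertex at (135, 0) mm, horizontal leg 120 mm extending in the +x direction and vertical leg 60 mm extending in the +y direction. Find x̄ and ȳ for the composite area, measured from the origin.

Part | A | x̄ᵢ | ȳᵢ | A·x̄ᵢ | A·ȳᵢ
rectangular portion | 8100.00 | 67.50 | 30.00 | 546750.00 | 243000.00
triangular portion | 3600.00 | 175.00 | 20.00 | 630000.00 | 72000.00
Σ | 11700.00 |  |  | 1176750.00 | 315000.00
x̄ = 1176750.00 / 11700.00 = 100.58 mm
ȳ = 315000.00 / 11700.00 = 26.92 mm

x̄ = 100.58 mm, ȳ = 26.92 mm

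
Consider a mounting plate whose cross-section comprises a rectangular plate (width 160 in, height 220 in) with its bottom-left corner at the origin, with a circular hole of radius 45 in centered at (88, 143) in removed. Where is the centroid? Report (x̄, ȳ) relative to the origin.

Part | A | x̄ᵢ | ȳᵢ | A·x̄ᵢ | A·ȳᵢ
plate | 35200.00 | 80.00 | 110.00 | 2816000.00 | 3872000.00
hole | -6361.73 | 88.00 | 143.00 | -559831.81 | -909726.69
Σ | 28838.27 |  |  | 2256168.19 | 2962273.31
x̄ = 2256168.19 / 28838.27 = 78.24 in
ȳ = 2962273.31 / 28838.27 = 102.72 in

x̄ = 78.24 in, ȳ = 102.72 in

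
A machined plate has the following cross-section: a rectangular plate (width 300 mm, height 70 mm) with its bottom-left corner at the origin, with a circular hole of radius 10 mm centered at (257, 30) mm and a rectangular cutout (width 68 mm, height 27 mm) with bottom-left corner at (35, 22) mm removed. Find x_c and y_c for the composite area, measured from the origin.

x_c = 156.11 mm, y_c = 35.03 mm

plate: A = 300 × 70 = 21000.00, centroid at (150.00, 35.00).
hole 1: A = −π·10² = -314.16, centroid at (257.00, 30.00).
hole 2: A = −(68 × 27) = -1836.00, centroid at (69.00, 35.50).
ΣA = 18849.84 mm²
ΣAx_c = (21000.00)(150.00) + (-314.16)(257.00) + (-1836.00)(69.00) = 2942577.07 mm³
ΣAy_c = (21000.00)(35.00) + (-314.16)(30.00) + (-1836.00)(35.50) = 660397.22 mm³
x_c = 2942577.07 / 18849.84 = 156.11 mm
y_c = 660397.22 / 18849.84 = 35.03 mm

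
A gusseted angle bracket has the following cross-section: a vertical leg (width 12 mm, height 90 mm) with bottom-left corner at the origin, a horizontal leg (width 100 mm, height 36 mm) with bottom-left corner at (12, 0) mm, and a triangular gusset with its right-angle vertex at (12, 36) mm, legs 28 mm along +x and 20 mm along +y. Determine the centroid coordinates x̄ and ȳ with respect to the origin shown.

x̄ = 47.51 mm, ȳ = 25.27 mm

Part | A | x̄ᵢ | ȳᵢ | A·x̄ᵢ | A·ȳᵢ
vertical leg | 1080.00 | 6.00 | 45.00 | 6480.00 | 48600.00
horizontal leg | 3600.00 | 62.00 | 18.00 | 223200.00 | 64800.00
gusset | 280.00 | 21.33 | 42.67 | 5973.33 | 11946.67
Σ | 4960.00 |  |  | 235653.33 | 125346.67
x̄ = 235653.33 / 4960.00 = 47.51 mm
ȳ = 125346.67 / 4960.00 = 25.27 mm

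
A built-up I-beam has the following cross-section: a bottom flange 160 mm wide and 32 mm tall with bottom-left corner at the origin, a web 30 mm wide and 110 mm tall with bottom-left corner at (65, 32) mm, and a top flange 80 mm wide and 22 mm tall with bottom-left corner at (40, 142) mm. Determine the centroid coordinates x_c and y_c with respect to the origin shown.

x_c = 80.00 mm, y_c = 62.70 mm

bottom flange: A = 160 × 32 = 5120.00, centroid at (80.00, 16.00).
web: A = 30 × 110 = 3300.00, centroid at (80.00, 87.00).
top flange: A = 80 × 22 = 1760.00, centroid at (80.00, 153.00).
ΣA = 10180.00 mm²
ΣAx_c = (5120.00)(80.00) + (3300.00)(80.00) + (1760.00)(80.00) = 814400.00 mm³
ΣAy_c = (5120.00)(16.00) + (3300.00)(87.00) + (1760.00)(153.00) = 638300.00 mm³
x_c = 814400.00 / 10180.00 = 80.00 mm
y_c = 638300.00 / 10180.00 = 62.70 mm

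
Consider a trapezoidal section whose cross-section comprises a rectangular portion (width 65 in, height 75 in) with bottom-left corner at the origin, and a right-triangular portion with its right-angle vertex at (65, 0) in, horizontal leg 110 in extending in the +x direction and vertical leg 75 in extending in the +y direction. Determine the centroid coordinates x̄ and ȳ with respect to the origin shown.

x̄ = 64.20 in, ȳ = 31.77 in

rectangular portion: A = 65 × 75 = 4875.00, centroid at (32.50, 37.50).
triangular portion: A = ½·110·75 = 4125.00, centroid at (101.67, 25.00).
ΣA = 9000.00 in²
ΣAx̄ = (4875.00)(32.50) + (4125.00)(101.67) = 577812.50 in³
ΣAȳ = (4875.00)(37.50) + (4125.00)(25.00) = 285937.50 in³
x̄ = 577812.50 / 9000.00 = 64.20 in
ȳ = 285937.50 / 9000.00 = 31.77 in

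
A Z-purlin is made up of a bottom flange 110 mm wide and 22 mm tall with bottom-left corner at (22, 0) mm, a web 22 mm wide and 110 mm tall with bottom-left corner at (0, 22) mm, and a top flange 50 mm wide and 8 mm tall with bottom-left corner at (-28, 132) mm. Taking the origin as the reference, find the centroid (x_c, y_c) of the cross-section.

bottom flange: A = 110 × 22 = 2420.00, centroid at (77.00, 11.00).
web: A = 22 × 110 = 2420.00, centroid at (11.00, 77.00).
top flange: A = 50 × 8 = 400.00, centroid at (-3.00, 136.00).
ΣA = 5240.00 mm², ΣAx_c = 211760.00 mm³, ΣAy_c = 267360.00 mm³.
x_c = 211760.00/5240.00 = 40.41 mm; y_c = 267360.00/5240.00 = 51.02 mm.

x_c = 40.41 mm, y_c = 51.02 mm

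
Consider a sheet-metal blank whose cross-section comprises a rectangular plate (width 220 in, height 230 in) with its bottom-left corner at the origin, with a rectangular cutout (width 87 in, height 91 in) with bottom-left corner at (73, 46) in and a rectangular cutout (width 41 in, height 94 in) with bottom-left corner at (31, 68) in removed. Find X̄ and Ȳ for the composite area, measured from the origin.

plate: A = 220 × 230 = 50600.00, centroid at (110.00, 115.00).
hole 1: A = −(87 × 91) = -7917.00, centroid at (116.50, 91.50).
hole 2: A = −(41 × 94) = -3854.00, centroid at (51.50, 115.00).
ΣA = 38829.00 in², ΣAX̄ = 4445188.50 in³, ΣAȲ = 4651384.50 in³.
X̄ = 4445188.50/38829.00 = 114.48 in; Ȳ = 4651384.50/38829.00 = 119.79 in.

X̄ = 114.48 in, Ȳ = 119.79 in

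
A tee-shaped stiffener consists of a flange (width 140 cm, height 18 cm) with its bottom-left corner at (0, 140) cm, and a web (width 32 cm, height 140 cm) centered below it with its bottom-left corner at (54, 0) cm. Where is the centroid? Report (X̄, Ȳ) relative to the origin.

X̄ = 70.00 cm, Ȳ = 98.44 cm

web: A = 32 × 140 = 4480.00, centroid at (70.00, 70.00).
flange: A = 140 × 18 = 2520.00, centroid at (70.00, 149.00).
ΣA = 7000.00 cm²
ΣAX̄ = (4480.00)(70.00) + (2520.00)(70.00) = 490000.00 cm³
ΣAȲ = (4480.00)(70.00) + (2520.00)(149.00) = 689080.00 cm³
X̄ = 490000.00 / 7000.00 = 70.00 cm
Ȳ = 689080.00 / 7000.00 = 98.44 cm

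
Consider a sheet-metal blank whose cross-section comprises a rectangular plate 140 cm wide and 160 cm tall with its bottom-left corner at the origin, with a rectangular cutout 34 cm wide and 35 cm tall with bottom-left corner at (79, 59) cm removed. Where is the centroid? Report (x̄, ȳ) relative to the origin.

x̄ = 68.54 cm, ȳ = 80.20 cm

Part | A | x̄ᵢ | ȳᵢ | A·x̄ᵢ | A·ȳᵢ
plate | 22400.00 | 70.00 | 80.00 | 1568000.00 | 1792000.00
hole | -1190.00 | 96.00 | 76.50 | -114240.00 | -91035.00
Σ | 21210.00 |  |  | 1453760.00 | 1700965.00
x̄ = 1453760.00 / 21210.00 = 68.54 cm
ȳ = 1700965.00 / 21210.00 = 80.20 cm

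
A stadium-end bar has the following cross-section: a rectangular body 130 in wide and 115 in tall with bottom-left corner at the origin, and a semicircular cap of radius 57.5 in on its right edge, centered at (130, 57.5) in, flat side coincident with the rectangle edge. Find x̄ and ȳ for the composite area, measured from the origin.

x̄ = 88.05 in, ȳ = 57.50 in

rectangular body: A = 130 × 115 = 14950.00, centroid at (65.00, 57.50).
semicircular end: A = ½π·57.5² = 5193.45, centroid at (154.40, 57.50).
ΣA = 20143.45 in²
ΣAx̄ = (14950.00)(65.00) + (5193.45)(154.40) = 1773637.48 in³
ΣAȳ = (14950.00)(57.50) + (5193.45)(57.50) = 1158248.11 in³
x̄ = 1773637.48 / 20143.45 = 88.05 in
ȳ = 1158248.11 / 20143.45 = 57.50 in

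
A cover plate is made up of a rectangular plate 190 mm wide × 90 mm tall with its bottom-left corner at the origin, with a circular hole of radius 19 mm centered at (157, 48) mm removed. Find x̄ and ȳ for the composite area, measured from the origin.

x̄ = 90.60 mm, ȳ = 44.79 mm

plate: A = 190 × 90 = 17100.00, centroid at (95.00, 45.00).
hole: A = −π·19² = -1134.11, centroid at (157.00, 48.00).
ΣA = 15965.89 mm², ΣAx̄ = 1446443.95 mm³, ΣAȳ = 715062.48 mm³.
x̄ = 1446443.95/15965.89 = 90.60 mm; ȳ = 715062.48/15965.89 = 44.79 mm.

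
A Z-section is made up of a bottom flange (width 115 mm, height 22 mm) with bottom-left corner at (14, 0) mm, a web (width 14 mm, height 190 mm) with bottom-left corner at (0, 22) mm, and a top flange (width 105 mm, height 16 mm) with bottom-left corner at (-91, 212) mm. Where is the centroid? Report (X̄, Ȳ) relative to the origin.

bottom flange: A = 115 × 22 = 2530.00, centroid at (71.50, 11.00).
web: A = 14 × 190 = 2660.00, centroid at (7.00, 117.00).
top flange: A = 105 × 16 = 1680.00, centroid at (-38.50, 220.00).
ΣA = 6870.00 mm²
ΣAX̄ = (2530.00)(71.50) + (2660.00)(7.00) + (1680.00)(-38.50) = 134835.00 mm³
ΣAȲ = (2530.00)(11.00) + (2660.00)(117.00) + (1680.00)(220.00) = 708650.00 mm³
X̄ = 134835.00 / 6870.00 = 19.63 mm
Ȳ = 708650.00 / 6870.00 = 103.15 mm

X̄ = 19.63 mm, Ȳ = 103.15 mm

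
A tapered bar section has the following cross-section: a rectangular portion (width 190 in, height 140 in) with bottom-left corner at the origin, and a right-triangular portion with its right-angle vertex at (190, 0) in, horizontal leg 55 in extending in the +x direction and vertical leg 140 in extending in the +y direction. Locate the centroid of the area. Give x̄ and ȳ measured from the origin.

Part | A | x̄ᵢ | ȳᵢ | A·x̄ᵢ | A·ȳᵢ
rectangular portion | 26600.00 | 95.00 | 70.00 | 2527000.00 | 1862000.00
triangular portion | 3850.00 | 208.33 | 46.67 | 802083.33 | 179666.67
Σ | 30450.00 |  |  | 3329083.33 | 2041666.67
x̄ = 3329083.33 / 30450.00 = 109.33 in
ȳ = 2041666.67 / 30450.00 = 67.05 in

x̄ = 109.33 in, ȳ = 67.05 in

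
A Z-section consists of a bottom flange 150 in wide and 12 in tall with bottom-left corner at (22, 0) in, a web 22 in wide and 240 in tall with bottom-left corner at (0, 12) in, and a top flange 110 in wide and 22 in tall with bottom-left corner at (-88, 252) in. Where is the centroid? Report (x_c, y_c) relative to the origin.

Part | A | x̄ᵢ | ȳᵢ | A·x̄ᵢ | A·ȳᵢ
bottom flange | 1800.00 | 97.00 | 6.00 | 174600.00 | 10800.00
web | 5280.00 | 11.00 | 132.00 | 58080.00 | 696960.00
top flange | 2420.00 | -33.00 | 263.00 | -79860.00 | 636460.00
Σ | 9500.00 |  |  | 152820.00 | 1344220.00
x_c = 152820.00 / 9500.00 = 16.09 in
y_c = 1344220.00 / 9500.00 = 141.50 in

x_c = 16.09 in, y_c = 141.50 in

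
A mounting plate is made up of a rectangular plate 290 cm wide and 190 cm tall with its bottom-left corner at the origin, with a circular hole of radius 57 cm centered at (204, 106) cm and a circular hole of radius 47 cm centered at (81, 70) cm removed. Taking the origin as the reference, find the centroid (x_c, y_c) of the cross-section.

x_c = 140.84 cm, y_c = 96.61 cm

plate: A = 290 × 190 = 55100.00, centroid at (145.00, 95.00).
hole 1: A = −π·57² = -10207.03, centroid at (204.00, 106.00).
hole 2: A = −π·47² = -6939.78, centroid at (81.00, 70.00).
ΣA = 37953.19 cm²
ΣAx_c = (55100.00)(145.00) + (-10207.03)(204.00) + (-6939.78)(81.00) = 5345142.92 cm³
ΣAy_c = (55100.00)(95.00) + (-10207.03)(106.00) + (-6939.78)(70.00) = 3666769.87 cm³
x_c = 5345142.92 / 37953.19 = 140.84 cm
y_c = 3666769.87 / 37953.19 = 96.61 cm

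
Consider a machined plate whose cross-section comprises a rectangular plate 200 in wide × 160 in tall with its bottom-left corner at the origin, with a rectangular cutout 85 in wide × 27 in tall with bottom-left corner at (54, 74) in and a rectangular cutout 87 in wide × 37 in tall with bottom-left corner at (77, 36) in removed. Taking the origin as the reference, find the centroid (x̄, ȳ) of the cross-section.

x̄ = 97.81 in, ȳ = 82.45 in

plate: A = 200 × 160 = 32000.00, centroid at (100.00, 80.00).
hole 1: A = −(85 × 27) = -2295.00, centroid at (96.50, 87.50).
hole 2: A = −(87 × 37) = -3219.00, centroid at (120.50, 54.50).
ΣA = 26486.00 in², ΣAx̄ = 2590643.00 in³, ΣAȳ = 2183752.00 in³.
x̄ = 2590643.00/26486.00 = 97.81 in; ȳ = 2183752.00/26486.00 = 82.45 in.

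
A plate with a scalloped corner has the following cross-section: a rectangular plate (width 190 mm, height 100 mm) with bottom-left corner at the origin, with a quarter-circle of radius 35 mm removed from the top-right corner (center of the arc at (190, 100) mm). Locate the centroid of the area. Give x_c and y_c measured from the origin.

x_c = 90.73 mm, y_c = 48.13 mm

Part | A | x̄ᵢ | ȳᵢ | A·x̄ᵢ | A·ȳᵢ
plate | 19000.00 | 95.00 | 50.00 | 1805000.00 | 950000.00
removed quarter-circle | -962.11 | 175.15 | 85.15 | -168509.76 | -81919.61
Σ | 18037.89 |  |  | 1636490.24 | 868080.39
x_c = 1636490.24 / 18037.89 = 90.73 mm
y_c = 868080.39 / 18037.89 = 48.13 mm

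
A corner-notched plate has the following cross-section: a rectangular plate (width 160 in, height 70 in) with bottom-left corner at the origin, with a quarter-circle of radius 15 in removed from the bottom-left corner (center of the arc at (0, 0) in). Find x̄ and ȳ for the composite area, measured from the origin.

x̄ = 81.18 in, ȳ = 35.46 in

plate: A = 160 × 70 = 11200.00, centroid at (80.00, 35.00).
removed quarter-circle: A = −¼π·15² = -176.71, centroid at (6.37, 6.37).
ΣA = 11023.29 in², ΣAx̄ = 894875.00 in³, ΣAȳ = 390875.00 in³.
x̄ = 894875.00/11023.29 = 81.18 in; ȳ = 390875.00/11023.29 = 35.46 in.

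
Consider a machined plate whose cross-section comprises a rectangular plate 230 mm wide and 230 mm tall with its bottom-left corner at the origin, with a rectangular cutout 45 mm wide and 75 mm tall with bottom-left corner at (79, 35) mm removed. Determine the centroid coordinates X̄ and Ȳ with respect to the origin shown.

plate: A = 230 × 230 = 52900.00, centroid at (115.00, 115.00).
hole: A = −(45 × 75) = -3375.00, centroid at (101.50, 72.50).
ΣA = 49525.00 mm², ΣAX̄ = 5740937.50 mm³, ΣAȲ = 5838812.50 mm³.
X̄ = 5740937.50/49525.00 = 115.92 mm; Ȳ = 5838812.50/49525.00 = 117.90 mm.

X̄ = 115.92 mm, Ȳ = 117.90 mm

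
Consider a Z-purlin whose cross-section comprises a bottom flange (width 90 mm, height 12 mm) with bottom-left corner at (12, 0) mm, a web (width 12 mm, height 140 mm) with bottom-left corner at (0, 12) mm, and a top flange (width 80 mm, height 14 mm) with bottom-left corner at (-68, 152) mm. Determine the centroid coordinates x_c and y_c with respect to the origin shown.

x_c = 10.38 mm, y_c = 83.07 mm

bottom flange: A = 90 × 12 = 1080.00, centroid at (57.00, 6.00).
web: A = 12 × 140 = 1680.00, centroid at (6.00, 82.00).
top flange: A = 80 × 14 = 1120.00, centroid at (-28.00, 159.00).
ΣA = 3880.00 mm², ΣAx_c = 40280.00 mm³, ΣAy_c = 322320.00 mm³.
x_c = 40280.00/3880.00 = 10.38 mm; y_c = 322320.00/3880.00 = 83.07 mm.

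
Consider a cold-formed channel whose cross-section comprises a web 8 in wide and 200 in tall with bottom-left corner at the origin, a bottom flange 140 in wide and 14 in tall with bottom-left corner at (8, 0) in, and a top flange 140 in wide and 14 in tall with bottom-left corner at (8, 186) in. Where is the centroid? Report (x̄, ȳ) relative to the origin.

Part | A | x̄ᵢ | ȳᵢ | A·x̄ᵢ | A·ȳᵢ
web | 1600.00 | 4.00 | 100.00 | 6400.00 | 160000.00
bottom flange | 1960.00 | 78.00 | 7.00 | 152880.00 | 13720.00
top flange | 1960.00 | 78.00 | 193.00 | 152880.00 | 378280.00
Σ | 5520.00 |  |  | 312160.00 | 552000.00
x̄ = 312160.00 / 5520.00 = 56.55 in
ȳ = 552000.00 / 5520.00 = 100.00 in

x̄ = 56.55 in, ȳ = 100.00 in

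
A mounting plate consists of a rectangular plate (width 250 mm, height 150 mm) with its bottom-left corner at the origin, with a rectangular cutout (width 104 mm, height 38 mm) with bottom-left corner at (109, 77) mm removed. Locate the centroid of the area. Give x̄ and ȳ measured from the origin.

plate: A = 250 × 150 = 37500.00, centroid at (125.00, 75.00).
hole: A = −(104 × 38) = -3952.00, centroid at (161.00, 96.00).
ΣA = 33548.00 mm², ΣAx̄ = 4051228.00 mm³, ΣAȳ = 2433108.00 mm³.
x̄ = 4051228.00/33548.00 = 120.76 mm; ȳ = 2433108.00/33548.00 = 72.53 mm.

x̄ = 120.76 mm, ȳ = 72.53 mm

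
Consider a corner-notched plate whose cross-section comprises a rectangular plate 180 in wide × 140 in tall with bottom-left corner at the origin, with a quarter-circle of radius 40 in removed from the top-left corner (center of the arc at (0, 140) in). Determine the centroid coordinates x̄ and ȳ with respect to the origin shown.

Part | A | x̄ᵢ | ȳᵢ | A·x̄ᵢ | A·ȳᵢ
plate | 25200.00 | 90.00 | 70.00 | 2268000.00 | 1764000.00
removed quarter-circle | -1256.64 | 16.98 | 123.02 | -21333.33 | -154595.86
Σ | 23943.36 |  |  | 2246666.67 | 1609404.14
x̄ = 2246666.67 / 23943.36 = 93.83 in
ȳ = 1609404.14 / 23943.36 = 67.22 in

x̄ = 93.83 in, ȳ = 67.22 in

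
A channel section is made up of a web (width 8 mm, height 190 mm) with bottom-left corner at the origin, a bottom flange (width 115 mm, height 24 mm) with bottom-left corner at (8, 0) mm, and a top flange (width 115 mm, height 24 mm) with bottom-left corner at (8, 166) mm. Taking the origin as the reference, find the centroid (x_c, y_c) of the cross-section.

x_c = 52.22 mm, y_c = 95.00 mm

Part | A | x̄ᵢ | ȳᵢ | A·x̄ᵢ | A·ȳᵢ
web | 1520.00 | 4.00 | 95.00 | 6080.00 | 144400.00
bottom flange | 2760.00 | 65.50 | 12.00 | 180780.00 | 33120.00
top flange | 2760.00 | 65.50 | 178.00 | 180780.00 | 491280.00
Σ | 7040.00 |  |  | 367640.00 | 668800.00
x_c = 367640.00 / 7040.00 = 52.22 mm
y_c = 668800.00 / 7040.00 = 95.00 mm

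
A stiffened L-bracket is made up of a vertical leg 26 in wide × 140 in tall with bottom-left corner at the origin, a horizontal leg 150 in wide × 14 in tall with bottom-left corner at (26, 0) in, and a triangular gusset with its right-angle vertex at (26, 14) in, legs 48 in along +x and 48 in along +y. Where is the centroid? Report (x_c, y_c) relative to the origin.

x_c = 44.66 in, y_c = 44.12 in

vertical leg: A = 26 × 140 = 3640.00, centroid at (13.00, 70.00).
horizontal leg: A = 150 × 14 = 2100.00, centroid at (101.00, 7.00).
gusset: A = ½·48·48 = 1152.00, centroid at (42.00, 30.00).
ΣA = 6892.00 in²
ΣAx_c = (3640.00)(13.00) + (2100.00)(101.00) + (1152.00)(42.00) = 307804.00 in³
ΣAy_c = (3640.00)(70.00) + (2100.00)(7.00) + (1152.00)(30.00) = 304060.00 in³
x_c = 307804.00 / 6892.00 = 44.66 in
y_c = 304060.00 / 6892.00 = 44.12 in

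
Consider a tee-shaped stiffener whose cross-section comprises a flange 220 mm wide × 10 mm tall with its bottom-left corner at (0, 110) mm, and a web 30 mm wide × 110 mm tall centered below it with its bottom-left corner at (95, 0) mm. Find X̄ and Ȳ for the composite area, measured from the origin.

web: A = 30 × 110 = 3300.00, centroid at (110.00, 55.00).
flange: A = 220 × 10 = 2200.00, centroid at (110.00, 115.00).
ΣA = 5500.00 mm²
ΣAX̄ = (3300.00)(110.00) + (2200.00)(110.00) = 605000.00 mm³
ΣAȲ = (3300.00)(55.00) + (2200.00)(115.00) = 434500.00 mm³
X̄ = 605000.00 / 5500.00 = 110.00 mm
Ȳ = 434500.00 / 5500.00 = 79.00 mm

X̄ = 110.00 mm, Ȳ = 79.00 mm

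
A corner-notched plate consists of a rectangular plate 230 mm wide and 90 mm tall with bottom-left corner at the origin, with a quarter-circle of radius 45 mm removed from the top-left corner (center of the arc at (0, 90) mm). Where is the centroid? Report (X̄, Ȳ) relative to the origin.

Part | A | x̄ᵢ | ȳᵢ | A·x̄ᵢ | A·ȳᵢ
plate | 20700.00 | 115.00 | 45.00 | 2380500.00 | 931500.00
removed quarter-circle | -1590.43 | 19.10 | 70.90 | -30375.00 | -112763.82
Σ | 19109.57 |  |  | 2350125.00 | 818736.18
X̄ = 2350125.00 / 19109.57 = 122.98 mm
Ȳ = 818736.18 / 19109.57 = 42.84 mm

X̄ = 122.98 mm, Ȳ = 42.84 mm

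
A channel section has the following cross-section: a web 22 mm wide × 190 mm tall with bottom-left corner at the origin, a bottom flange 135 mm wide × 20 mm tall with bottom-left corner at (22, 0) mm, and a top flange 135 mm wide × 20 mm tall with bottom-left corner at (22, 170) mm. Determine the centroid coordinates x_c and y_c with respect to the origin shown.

x_c = 55.25 mm, y_c = 95.00 mm

Part | A | x̄ᵢ | ȳᵢ | A·x̄ᵢ | A·ȳᵢ
web | 4180.00 | 11.00 | 95.00 | 45980.00 | 397100.00
bottom flange | 2700.00 | 89.50 | 10.00 | 241650.00 | 27000.00
top flange | 2700.00 | 89.50 | 180.00 | 241650.00 | 486000.00
Σ | 9580.00 |  |  | 529280.00 | 910100.00
x_c = 529280.00 / 9580.00 = 55.25 mm
y_c = 910100.00 / 9580.00 = 95.00 mm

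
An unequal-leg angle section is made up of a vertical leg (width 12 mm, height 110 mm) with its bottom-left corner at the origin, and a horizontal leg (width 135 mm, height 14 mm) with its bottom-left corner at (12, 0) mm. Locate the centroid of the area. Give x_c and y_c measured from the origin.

vertical leg: A = 12 × 110 = 1320.00, centroid at (6.00, 55.00).
horizontal leg: A = 135 × 14 = 1890.00, centroid at (79.50, 7.00).
ΣA = 3210.00 mm², ΣAx_c = 158175.00 mm³, ΣAy_c = 85830.00 mm³.
x_c = 158175.00/3210.00 = 49.28 mm; y_c = 85830.00/3210.00 = 26.74 mm.

x_c = 49.28 mm, y_c = 26.74 mm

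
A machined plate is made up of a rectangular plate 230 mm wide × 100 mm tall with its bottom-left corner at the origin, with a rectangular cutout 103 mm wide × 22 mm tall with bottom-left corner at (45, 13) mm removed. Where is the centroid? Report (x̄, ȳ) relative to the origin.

x̄ = 117.02 mm, ȳ = 52.84 mm

plate: A = 230 × 100 = 23000.00, centroid at (115.00, 50.00).
hole: A = −(103 × 22) = -2266.00, centroid at (96.50, 24.00).
ΣA = 20734.00 mm², ΣAx̄ = 2426331.00 mm³, ΣAȳ = 1095616.00 mm³.
x̄ = 2426331.00/20734.00 = 117.02 mm; ȳ = 1095616.00/20734.00 = 52.84 mm.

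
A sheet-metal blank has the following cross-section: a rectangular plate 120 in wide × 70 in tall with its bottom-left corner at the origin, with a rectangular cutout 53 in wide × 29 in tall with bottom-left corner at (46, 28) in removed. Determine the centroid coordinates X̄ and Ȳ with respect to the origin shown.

Part | A | x̄ᵢ | ȳᵢ | A·x̄ᵢ | A·ȳᵢ
plate | 8400.00 | 60.00 | 35.00 | 504000.00 | 294000.00
hole | -1537.00 | 72.50 | 42.50 | -111432.50 | -65322.50
Σ | 6863.00 |  |  | 392567.50 | 228677.50
X̄ = 392567.50 / 6863.00 = 57.20 in
Ȳ = 228677.50 / 6863.00 = 33.32 in

X̄ = 57.20 in, Ȳ = 33.32 in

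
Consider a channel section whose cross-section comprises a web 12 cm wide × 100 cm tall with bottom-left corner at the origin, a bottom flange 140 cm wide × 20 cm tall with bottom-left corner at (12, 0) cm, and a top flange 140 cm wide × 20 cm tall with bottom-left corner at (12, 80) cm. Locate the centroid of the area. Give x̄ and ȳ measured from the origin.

x̄ = 68.59 cm, ȳ = 50.00 cm

web: A = 12 × 100 = 1200.00, centroid at (6.00, 50.00).
bottom flange: A = 140 × 20 = 2800.00, centroid at (82.00, 10.00).
top flange: A = 140 × 20 = 2800.00, centroid at (82.00, 90.00).
ΣA = 6800.00 cm²
ΣAx̄ = (1200.00)(6.00) + (2800.00)(82.00) + (2800.00)(82.00) = 466400.00 cm³
ΣAȳ = (1200.00)(50.00) + (2800.00)(10.00) + (2800.00)(90.00) = 340000.00 cm³
x̄ = 466400.00 / 6800.00 = 68.59 cm
ȳ = 340000.00 / 6800.00 = 50.00 cm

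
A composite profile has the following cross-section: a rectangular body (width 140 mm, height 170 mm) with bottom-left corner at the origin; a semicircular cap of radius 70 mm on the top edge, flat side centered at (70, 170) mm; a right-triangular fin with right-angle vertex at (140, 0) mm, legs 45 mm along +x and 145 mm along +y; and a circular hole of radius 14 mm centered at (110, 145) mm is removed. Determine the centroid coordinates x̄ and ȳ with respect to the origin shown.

x̄ = 77.40 mm, ȳ = 106.27 mm

Part | A | x̄ᵢ | ȳᵢ | A·x̄ᵢ | A·ȳᵢ
rectangular body | 23800.00 | 70.00 | 85.00 | 1666000.00 | 2023000.00
semicircular top | 7696.90 | 70.00 | 199.71 | 538783.14 | 1537140.01
triangular fin | 3262.50 | 155.00 | 48.33 | 505687.50 | 157687.50
hole | -615.75 | 110.00 | 145.00 | -67732.74 | -89284.06
Σ | 34143.65 |  |  | 2642737.90 | 3628543.44
x̄ = 2642737.90 / 34143.65 = 77.40 mm
ȳ = 3628543.44 / 34143.65 = 106.27 mm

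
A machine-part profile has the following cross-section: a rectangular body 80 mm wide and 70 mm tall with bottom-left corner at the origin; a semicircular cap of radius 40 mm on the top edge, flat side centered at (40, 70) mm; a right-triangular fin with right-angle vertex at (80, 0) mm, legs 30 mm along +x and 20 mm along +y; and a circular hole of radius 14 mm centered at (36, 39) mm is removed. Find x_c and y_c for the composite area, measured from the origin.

Part | A | x̄ᵢ | ȳᵢ | A·x̄ᵢ | A·ȳᵢ
rectangular body | 5600.00 | 40.00 | 35.00 | 224000.00 | 196000.00
semicircular top | 2513.27 | 40.00 | 86.98 | 100530.96 | 218595.86
triangular fin | 300.00 | 90.00 | 6.67 | 27000.00 | 2000.00
hole | -615.75 | 36.00 | 39.00 | -22167.08 | -24014.33
Σ | 7797.52 |  |  | 329363.89 | 392581.52
x_c = 329363.89 / 7797.52 = 42.24 mm
y_c = 392581.52 / 7797.52 = 50.35 mm

x_c = 42.24 mm, y_c = 50.35 mm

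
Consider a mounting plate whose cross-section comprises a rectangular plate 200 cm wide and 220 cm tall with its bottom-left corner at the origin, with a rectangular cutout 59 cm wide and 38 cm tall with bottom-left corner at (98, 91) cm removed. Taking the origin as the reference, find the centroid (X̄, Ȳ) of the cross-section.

Part | A | x̄ᵢ | ȳᵢ | A·x̄ᵢ | A·ȳᵢ
plate | 44000.00 | 100.00 | 110.00 | 4400000.00 | 4840000.00
hole | -2242.00 | 127.50 | 110.00 | -285855.00 | -246620.00
Σ | 41758.00 |  |  | 4114145.00 | 4593380.00
X̄ = 4114145.00 / 41758.00 = 98.52 cm
Ȳ = 4593380.00 / 41758.00 = 110.00 cm

X̄ = 98.52 cm, Ȳ = 110.00 cm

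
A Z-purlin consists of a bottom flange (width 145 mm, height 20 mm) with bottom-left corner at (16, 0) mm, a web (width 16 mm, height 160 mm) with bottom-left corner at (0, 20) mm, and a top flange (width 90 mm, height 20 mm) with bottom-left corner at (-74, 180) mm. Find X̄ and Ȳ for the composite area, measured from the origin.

Part | A | x̄ᵢ | ȳᵢ | A·x̄ᵢ | A·ȳᵢ
bottom flange | 2900.00 | 88.50 | 10.00 | 256650.00 | 29000.00
web | 2560.00 | 8.00 | 100.00 | 20480.00 | 256000.00
top flange | 1800.00 | -29.00 | 190.00 | -52200.00 | 342000.00
Σ | 7260.00 |  |  | 224930.00 | 627000.00
X̄ = 224930.00 / 7260.00 = 30.98 mm
Ȳ = 627000.00 / 7260.00 = 86.36 mm

X̄ = 30.98 mm, Ȳ = 86.36 mm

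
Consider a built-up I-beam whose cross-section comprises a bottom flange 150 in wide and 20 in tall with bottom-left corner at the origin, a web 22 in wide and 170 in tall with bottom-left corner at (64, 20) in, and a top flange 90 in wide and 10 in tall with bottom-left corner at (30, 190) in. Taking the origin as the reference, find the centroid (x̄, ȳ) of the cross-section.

x̄ = 75.00 in, ȳ = 78.30 in

bottom flange: A = 150 × 20 = 3000.00, centroid at (75.00, 10.00).
web: A = 22 × 170 = 3740.00, centroid at (75.00, 105.00).
top flange: A = 90 × 10 = 900.00, centroid at (75.00, 195.00).
ΣA = 7640.00 in², ΣAx̄ = 573000.00 in³, ΣAȳ = 598200.00 in³.
x̄ = 573000.00/7640.00 = 75.00 in; ȳ = 598200.00/7640.00 = 78.30 in.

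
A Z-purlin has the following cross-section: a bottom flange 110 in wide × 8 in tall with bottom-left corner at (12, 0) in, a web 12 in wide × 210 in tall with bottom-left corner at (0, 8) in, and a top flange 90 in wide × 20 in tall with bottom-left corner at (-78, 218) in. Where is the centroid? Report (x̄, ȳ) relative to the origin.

x̄ = 2.82 in, ȳ = 134.36 in

bottom flange: A = 110 × 8 = 880.00, centroid at (67.00, 4.00).
web: A = 12 × 210 = 2520.00, centroid at (6.00, 113.00).
top flange: A = 90 × 20 = 1800.00, centroid at (-33.00, 228.00).
ΣA = 5200.00 in², ΣAx̄ = 14680.00 in³, ΣAȳ = 698680.00 in³.
x̄ = 14680.00/5200.00 = 2.82 in; ȳ = 698680.00/5200.00 = 134.36 in.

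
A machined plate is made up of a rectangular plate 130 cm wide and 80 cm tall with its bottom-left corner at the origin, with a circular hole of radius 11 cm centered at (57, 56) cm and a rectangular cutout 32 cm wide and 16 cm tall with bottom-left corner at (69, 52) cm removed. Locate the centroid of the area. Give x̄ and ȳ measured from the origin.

Part | A | x̄ᵢ | ȳᵢ | A·x̄ᵢ | A·ȳᵢ
plate | 10400.00 | 65.00 | 40.00 | 676000.00 | 416000.00
hole 1 | -380.13 | 57.00 | 56.00 | -21667.56 | -21287.43
hole 2 | -512.00 | 85.00 | 60.00 | -43520.00 | -30720.00
Σ | 9507.87 |  |  | 610812.44 | 363992.57
x̄ = 610812.44 / 9507.87 = 64.24 cm
ȳ = 363992.57 / 9507.87 = 38.28 cm

x̄ = 64.24 cm, ȳ = 38.28 cm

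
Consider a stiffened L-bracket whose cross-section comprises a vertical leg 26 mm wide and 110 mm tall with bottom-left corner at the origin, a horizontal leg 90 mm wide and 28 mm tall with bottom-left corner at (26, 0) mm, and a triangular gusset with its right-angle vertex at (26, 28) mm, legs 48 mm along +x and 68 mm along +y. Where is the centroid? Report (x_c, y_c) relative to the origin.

x_c = 40.59 mm, y_c = 39.26 mm

vertical leg: A = 26 × 110 = 2860.00, centroid at (13.00, 55.00).
horizontal leg: A = 90 × 28 = 2520.00, centroid at (71.00, 14.00).
gusset: A = ½·48·68 = 1632.00, centroid at (42.00, 50.67).
ΣA = 7012.00 mm², ΣAx_c = 284644.00 mm³, ΣAy_c = 275268.00 mm³.
x_c = 284644.00/7012.00 = 40.59 mm; y_c = 275268.00/7012.00 = 39.26 mm.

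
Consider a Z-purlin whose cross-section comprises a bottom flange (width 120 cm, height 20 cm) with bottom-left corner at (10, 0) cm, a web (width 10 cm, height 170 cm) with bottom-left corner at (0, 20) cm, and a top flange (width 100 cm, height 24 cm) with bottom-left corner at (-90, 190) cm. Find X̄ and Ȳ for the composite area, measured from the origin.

bottom flange: A = 120 × 20 = 2400.00, centroid at (70.00, 10.00).
web: A = 10 × 170 = 1700.00, centroid at (5.00, 105.00).
top flange: A = 100 × 24 = 2400.00, centroid at (-40.00, 202.00).
ΣA = 6500.00 cm²
ΣAX̄ = (2400.00)(70.00) + (1700.00)(5.00) + (2400.00)(-40.00) = 80500.00 cm³
ΣAȲ = (2400.00)(10.00) + (1700.00)(105.00) + (2400.00)(202.00) = 687300.00 cm³
X̄ = 80500.00 / 6500.00 = 12.38 cm
Ȳ = 687300.00 / 6500.00 = 105.74 cm

X̄ = 12.38 cm, Ȳ = 105.74 cm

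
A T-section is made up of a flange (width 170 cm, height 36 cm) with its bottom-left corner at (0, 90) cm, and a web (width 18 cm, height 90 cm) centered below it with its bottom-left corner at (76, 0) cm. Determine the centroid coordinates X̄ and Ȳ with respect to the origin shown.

Part | A | x̄ᵢ | ȳᵢ | A·x̄ᵢ | A·ȳᵢ
web | 1620.00 | 85.00 | 45.00 | 137700.00 | 72900.00
flange | 6120.00 | 85.00 | 108.00 | 520200.00 | 660960.00
Σ | 7740.00 |  |  | 657900.00 | 733860.00
X̄ = 657900.00 / 7740.00 = 85.00 cm
Ȳ = 733860.00 / 7740.00 = 94.81 cm

X̄ = 85.00 cm, Ȳ = 94.81 cm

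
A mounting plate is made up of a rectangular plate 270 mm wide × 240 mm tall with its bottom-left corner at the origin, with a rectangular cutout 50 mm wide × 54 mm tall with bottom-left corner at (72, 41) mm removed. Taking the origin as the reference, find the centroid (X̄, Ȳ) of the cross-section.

X̄ = 136.65 mm, Ȳ = 122.26 mm

plate: A = 270 × 240 = 64800.00, centroid at (135.00, 120.00).
hole: A = −(50 × 54) = -2700.00, centroid at (97.00, 68.00).
ΣA = 62100.00 mm², ΣAX̄ = 8486100.00 mm³, ΣAȲ = 7592400.00 mm³.
X̄ = 8486100.00/62100.00 = 136.65 mm; Ȳ = 7592400.00/62100.00 = 122.26 mm.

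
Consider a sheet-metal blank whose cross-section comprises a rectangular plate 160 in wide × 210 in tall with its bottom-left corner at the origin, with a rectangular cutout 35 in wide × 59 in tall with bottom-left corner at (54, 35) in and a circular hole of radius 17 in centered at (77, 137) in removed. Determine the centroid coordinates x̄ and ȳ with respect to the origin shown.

Part | A | x̄ᵢ | ȳᵢ | A·x̄ᵢ | A·ȳᵢ
plate | 33600.00 | 80.00 | 105.00 | 2688000.00 | 3528000.00
hole 1 | -2065.00 | 71.50 | 64.50 | -147647.50 | -133192.50
hole 2 | -907.92 | 77.00 | 137.00 | -69909.86 | -124385.08
Σ | 30627.08 |  |  | 2470442.64 | 3270422.42
x̄ = 2470442.64 / 30627.08 = 80.66 in
ȳ = 3270422.42 / 30627.08 = 106.78 in

x̄ = 80.66 in, ȳ = 106.78 in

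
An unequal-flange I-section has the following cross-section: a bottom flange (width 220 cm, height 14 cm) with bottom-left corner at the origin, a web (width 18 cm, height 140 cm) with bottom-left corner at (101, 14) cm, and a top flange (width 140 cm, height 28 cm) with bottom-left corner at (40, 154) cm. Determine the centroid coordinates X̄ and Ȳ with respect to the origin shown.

bottom flange: A = 220 × 14 = 3080.00, centroid at (110.00, 7.00).
web: A = 18 × 140 = 2520.00, centroid at (110.00, 84.00).
top flange: A = 140 × 28 = 3920.00, centroid at (110.00, 168.00).
ΣA = 9520.00 cm², ΣAX̄ = 1047200.00 cm³, ΣAȲ = 891800.00 cm³.
X̄ = 1047200.00/9520.00 = 110.00 cm; Ȳ = 891800.00/9520.00 = 93.68 cm.

X̄ = 110.00 cm, Ȳ = 93.68 cm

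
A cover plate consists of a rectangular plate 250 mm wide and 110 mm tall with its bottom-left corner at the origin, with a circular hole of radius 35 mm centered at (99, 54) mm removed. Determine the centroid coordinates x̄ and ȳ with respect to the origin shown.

x̄ = 129.23 mm, ȳ = 55.16 mm

plate: A = 250 × 110 = 27500.00, centroid at (125.00, 55.00).
hole: A = −π·35² = -3848.45, centroid at (99.00, 54.00).
ΣA = 23651.55 mm²
ΣAx̄ = (27500.00)(125.00) + (-3848.45)(99.00) = 3056503.35 mm³
ΣAȳ = (27500.00)(55.00) + (-3848.45)(54.00) = 1304683.65 mm³
x̄ = 3056503.35 / 23651.55 = 129.23 mm
ȳ = 1304683.65 / 23651.55 = 55.16 mm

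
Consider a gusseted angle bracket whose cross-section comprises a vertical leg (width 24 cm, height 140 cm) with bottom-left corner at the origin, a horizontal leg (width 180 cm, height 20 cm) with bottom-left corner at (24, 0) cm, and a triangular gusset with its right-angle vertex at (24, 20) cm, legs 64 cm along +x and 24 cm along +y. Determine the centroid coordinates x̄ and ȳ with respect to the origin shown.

Part | A | x̄ᵢ | ȳᵢ | A·x̄ᵢ | A·ȳᵢ
vertical leg | 3360.00 | 12.00 | 70.00 | 40320.00 | 235200.00
horizontal leg | 3600.00 | 114.00 | 10.00 | 410400.00 | 36000.00
gusset | 768.00 | 45.33 | 28.00 | 34816.00 | 21504.00
Σ | 7728.00 |  |  | 485536.00 | 292704.00
x̄ = 485536.00 / 7728.00 = 62.83 cm
ȳ = 292704.00 / 7728.00 = 37.88 cm

x̄ = 62.83 cm, ȳ = 37.88 cm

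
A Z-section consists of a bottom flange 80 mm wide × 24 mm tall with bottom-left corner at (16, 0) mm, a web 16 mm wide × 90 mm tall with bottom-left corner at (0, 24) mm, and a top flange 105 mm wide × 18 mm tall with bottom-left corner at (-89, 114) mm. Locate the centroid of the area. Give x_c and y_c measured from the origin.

Part | A | x̄ᵢ | ȳᵢ | A·x̄ᵢ | A·ȳᵢ
bottom flange | 1920.00 | 56.00 | 12.00 | 107520.00 | 23040.00
web | 1440.00 | 8.00 | 69.00 | 11520.00 | 99360.00
top flange | 1890.00 | -36.50 | 123.00 | -68985.00 | 232470.00
Σ | 5250.00 |  |  | 50055.00 | 354870.00
x_c = 50055.00 / 5250.00 = 9.53 mm
y_c = 354870.00 / 5250.00 = 67.59 mm

x_c = 9.53 mm, y_c = 67.59 mm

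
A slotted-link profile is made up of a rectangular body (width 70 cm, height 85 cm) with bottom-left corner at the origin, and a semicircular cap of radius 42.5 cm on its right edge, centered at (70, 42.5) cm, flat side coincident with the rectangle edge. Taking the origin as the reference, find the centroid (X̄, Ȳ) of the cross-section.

rectangular body: A = 70 × 85 = 5950.00, centroid at (35.00, 42.50).
semicircular end: A = ½π·42.5² = 2837.25, centroid at (88.04, 42.50).
ΣA = 8787.25 cm²
ΣAX̄ = (5950.00)(35.00) + (2837.25)(88.04) = 458034.64 cm³
ΣAȲ = (5950.00)(42.50) + (2837.25)(42.50) = 373458.16 cm³
X̄ = 458034.64 / 8787.25 = 52.12 cm
Ȳ = 373458.16 / 8787.25 = 42.50 cm

X̄ = 52.12 cm, Ȳ = 42.50 cm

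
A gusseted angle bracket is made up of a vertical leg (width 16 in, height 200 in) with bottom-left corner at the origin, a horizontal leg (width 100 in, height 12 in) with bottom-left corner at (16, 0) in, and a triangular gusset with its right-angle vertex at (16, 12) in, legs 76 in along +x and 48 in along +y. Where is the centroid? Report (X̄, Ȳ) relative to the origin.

X̄ = 28.95 in, Ȳ = 60.78 in

Part | A | x̄ᵢ | ȳᵢ | A·x̄ᵢ | A·ȳᵢ
vertical leg | 3200.00 | 8.00 | 100.00 | 25600.00 | 320000.00
horizontal leg | 1200.00 | 66.00 | 6.00 | 79200.00 | 7200.00
gusset | 1824.00 | 41.33 | 28.00 | 75392.00 | 51072.00
Σ | 6224.00 |  |  | 180192.00 | 378272.00
X̄ = 180192.00 / 6224.00 = 28.95 in
Ȳ = 378272.00 / 6224.00 = 60.78 in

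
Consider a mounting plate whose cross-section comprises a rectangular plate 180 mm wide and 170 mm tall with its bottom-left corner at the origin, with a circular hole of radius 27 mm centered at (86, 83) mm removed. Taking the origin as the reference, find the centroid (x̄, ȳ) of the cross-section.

x̄ = 90.32 mm, ȳ = 85.16 mm

plate: A = 180 × 170 = 30600.00, centroid at (90.00, 85.00).
hole: A = −π·27² = -2290.22, centroid at (86.00, 83.00).
ΣA = 28309.78 mm², ΣAx̄ = 2557040.99 mm³, ΣAȳ = 2410911.65 mm³.
x̄ = 2557040.99/28309.78 = 90.32 mm; ȳ = 2410911.65/28309.78 = 85.16 mm.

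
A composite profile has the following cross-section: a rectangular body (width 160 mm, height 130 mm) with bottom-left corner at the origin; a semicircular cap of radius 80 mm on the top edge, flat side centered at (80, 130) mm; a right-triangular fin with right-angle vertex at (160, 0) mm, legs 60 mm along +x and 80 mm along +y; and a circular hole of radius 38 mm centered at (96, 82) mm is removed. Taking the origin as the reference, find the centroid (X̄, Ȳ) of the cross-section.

Part | A | x̄ᵢ | ȳᵢ | A·x̄ᵢ | A·ȳᵢ
rectangular body | 20800.00 | 80.00 | 65.00 | 1664000.00 | 1352000.00
semicircular top | 10053.10 | 80.00 | 163.95 | 804247.72 | 1648235.88
triangular fin | 2400.00 | 180.00 | 26.67 | 432000.00 | 64000.00
hole | -4536.46 | 96.00 | 82.00 | -435500.14 | -371989.70
Σ | 28716.64 |  |  | 2464747.58 | 2692246.17
X̄ = 2464747.58 / 28716.64 = 85.83 mm
Ȳ = 2692246.17 / 28716.64 = 93.75 mm

X̄ = 85.83 mm, Ȳ = 93.75 mm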